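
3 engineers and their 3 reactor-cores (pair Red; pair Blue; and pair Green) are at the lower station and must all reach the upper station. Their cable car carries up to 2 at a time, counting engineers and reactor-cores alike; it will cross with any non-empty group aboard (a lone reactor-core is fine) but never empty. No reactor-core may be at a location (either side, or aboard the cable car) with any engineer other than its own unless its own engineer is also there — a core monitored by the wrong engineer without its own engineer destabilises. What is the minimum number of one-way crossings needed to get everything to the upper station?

11

Counting alone: each trip to the upper station takes at most 2 across and each return brings at least 1 back, so after t trips out (and t−1 returns) at most 2t − (t−1) of the 6 are across; that first reaches 6 at t = 5, so at least 9 crossings are needed.
The safety rule pushes this higher. Following every safe sequence of crossings, the most of the 6 that can be at the upper station as the cable car arrives there on crossing 9 is 5 — never all 6.
So no plan with fewer than 11 crossings exists, and this one achieves 11:
1. engineer Red and reactor-core Red cross → the upper station.
2. engineer Red crosses ← the lower station.
3. reactor-core Blue and reactor-core Green cross → the upper station.
4. reactor-core Red crosses ← the lower station.
5. engineer Blue and engineer Green cross → the upper station.
6. engineer Blue and reactor-core Blue cross ← the lower station.
7. engineer Blue and engineer Red cross → the upper station.
8. reactor-core Green crosses ← the lower station.
9. reactor-core Blue and reactor-core Red cross → the upper station.
10. engineer Green crosses ← the lower station.
11. engineer Green and reactor-core Green cross → the upper station.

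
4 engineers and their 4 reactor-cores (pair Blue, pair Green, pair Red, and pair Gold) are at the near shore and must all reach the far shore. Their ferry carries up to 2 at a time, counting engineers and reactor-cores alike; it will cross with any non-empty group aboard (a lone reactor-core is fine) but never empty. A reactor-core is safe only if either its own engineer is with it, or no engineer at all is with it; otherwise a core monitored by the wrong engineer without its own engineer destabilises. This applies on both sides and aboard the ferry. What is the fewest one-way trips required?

impossible

Following every safe sequence of crossings from the start, the most of the 8 that can be at the far shore as the ferry arrives there on crossings 1, 3, 5 is 2, 3, 4 respectively; the best ever achieved is 4 of 8.
From crossing 7 on, no configuration arises that was not already reachable earlier: only 44 distinct safe configurations (who is on which side, and where the ferry is) can ever be reached, none of them has everyone across, and every continuation just revisits them. So no valid plan exists.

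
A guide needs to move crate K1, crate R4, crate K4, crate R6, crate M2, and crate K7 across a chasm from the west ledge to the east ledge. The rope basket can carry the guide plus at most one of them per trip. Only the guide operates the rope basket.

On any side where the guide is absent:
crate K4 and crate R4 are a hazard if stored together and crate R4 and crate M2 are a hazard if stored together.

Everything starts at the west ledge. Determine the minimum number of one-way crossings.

13

Counting alone: the guide can take at most 1 across per trip to the east ledge, so moving all 6 needs at least 6 loaded trips out, with a return between consecutive ones — at least 11 crossings.
The safety rule pushes this higher. Following every safe sequence of crossings, the most of the 6 that can be at the east ledge as the rope basket arrives there on crossing 11 is 5 — never all 6.
So no plan with fewer than 13 crossings exists, and this one achieves 13:
1. Guide goes to the east ledge with crate R4.
2. Guide goes back to the west ledge alone.
3. Guide goes to the east ledge with crate K1.
4. Guide goes back to the west ledge alone.
5. Guide goes to the east ledge with crate K4.
6. Guide goes back to the west ledge with crate R4.
7. Guide goes to the east ledge with crate M2.
8. Guide goes back to the west ledge alone.
9. Guide goes to the east ledge with crate R6.
10. Guide goes back to the west ledge alone.
11. Guide goes to the east ledge with crate K7.
12. Guide goes back to the west ledge alone.
13. Guide goes to the east ledge with crate R4.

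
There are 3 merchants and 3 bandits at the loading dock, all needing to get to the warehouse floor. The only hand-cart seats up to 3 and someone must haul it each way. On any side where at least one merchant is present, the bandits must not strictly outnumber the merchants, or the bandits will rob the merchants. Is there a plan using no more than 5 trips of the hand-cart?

Yes

Yes — this plan uses 5 crossings (≤ 5):
1. 2 bandits → the warehouse floor.  (the loading dock: 3M 1B; the warehouse floor: 0M 2B)
2. 1 bandit ← the loading dock.  (the loading dock: 3M 2B; the warehouse floor: 0M 1B)
3. 3 merchants → the warehouse floor.  (the loading dock: 0M 2B; the warehouse floor: 3M 1B)
4. 1 bandit ← the loading dock.  (the loading dock: 0M 3B; the warehouse floor: 3M 0B)
5. 3 bandits → the warehouse floor.  (the loading dock: 0M 0B; the warehouse floor: 3M 3B)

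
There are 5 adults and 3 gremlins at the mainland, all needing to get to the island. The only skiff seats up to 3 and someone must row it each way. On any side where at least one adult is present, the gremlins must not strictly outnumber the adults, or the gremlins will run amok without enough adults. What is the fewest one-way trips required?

7

Counting alone: each trip to the island takes at most 3 across and each return brings at least 1 back, so after t trips out (and t−1 returns) at most 3t − (t−1) of the 8 are across; that first reaches 8 at t = 4, so at least 7 crossings are needed.
The plan below uses exactly 7 crossings, so it is optimal:
1. 2 gremlins → the island.  (the mainland: 5A 1G; the island: 0A 2G)
2. 1 gremlin ← the mainland.  (the mainland: 5A 2G; the island: 0A 1G)
3. 2 adults and 1 gremlin → the island.  (the mainland: 3A 1G; the island: 2A 2G)
4. 1 gremlin ← the mainland.  (the mainland: 3A 2G; the island: 2A 1G)
5. 1 adult and 2 gremlins → the island.  (the mainland: 2A 0G; the island: 3A 3G)
6. 1 gremlin ← the mainland.  (the mainland: 2A 1G; the island: 3A 2G)
7. 2 adults and 1 gremlin → the island.  (the mainland: 0A 0G; the island: 5A 3G)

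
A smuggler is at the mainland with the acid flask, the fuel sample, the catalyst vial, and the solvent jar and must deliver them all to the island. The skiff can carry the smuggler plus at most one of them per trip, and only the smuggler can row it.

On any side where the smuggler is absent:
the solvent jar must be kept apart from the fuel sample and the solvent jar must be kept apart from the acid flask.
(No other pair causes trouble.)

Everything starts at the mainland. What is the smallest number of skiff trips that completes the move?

Counting alone: the smuggler can take at most 1 across per trip to the island, so moving all 4 needs at least 4 loaded trips out, with a return between consecutive ones — at least 7 crossings.
The safety rule pushes this higher. Following every safe sequence of crossings, the most of the 4 that can be at the island as the skiff arrives there on crossing 7 is 3 — never all 4.
So no plan with fewer than 9 crossings exists, and this one achieves 9:
1. Smuggler goes to the island with the solvent jar.
2. Smuggler goes back to the mainland alone.
3. Smuggler goes to the island with the acid flask.
4. Smuggler goes back to the mainland with the solvent jar.
5. Smuggler goes to the island with the fuel sample.
6. Smuggler goes back to the mainland alone.
7. Smuggler goes to the island with the catalyst vial.
8. Smuggler goes back to the mainland alone.
9. Smuggler goes to the island with the solvent jar.

9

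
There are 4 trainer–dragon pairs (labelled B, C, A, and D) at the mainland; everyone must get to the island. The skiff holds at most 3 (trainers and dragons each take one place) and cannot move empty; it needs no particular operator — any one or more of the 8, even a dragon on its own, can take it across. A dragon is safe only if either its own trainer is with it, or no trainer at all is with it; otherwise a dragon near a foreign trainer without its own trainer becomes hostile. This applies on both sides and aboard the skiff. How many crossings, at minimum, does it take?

9

Counting alone: each trip to the island takes at most 3 across and each return brings at least 1 back, so after t trips out (and t−1 returns) at most 3t − (t−1) of the 8 are across; that first reaches 8 at t = 4, so at least 7 crossings are needed.
The safety rule pushes this higher. Following every safe sequence of crossings, the most of the 8 that can be at the island as the skiff arrives there on crossing 7 is 7 — never all 8.
So no plan with fewer than 9 crossings exists, and this one achieves 9:
1. dragon B and trainer B cross → the island.
2. trainer B crosses ← the mainland.
3. dragon C, trainer B, and trainer C cross → the island.
4. dragon B and trainer B cross ← the mainland.
5. trainer A, trainer B, and trainer D cross → the island.
6. dragon C crosses ← the mainland.
7. dragon B and dragon C cross → the island.
8. dragon B crosses ← the mainland.
9. dragon A, dragon B, and dragon D cross → the island.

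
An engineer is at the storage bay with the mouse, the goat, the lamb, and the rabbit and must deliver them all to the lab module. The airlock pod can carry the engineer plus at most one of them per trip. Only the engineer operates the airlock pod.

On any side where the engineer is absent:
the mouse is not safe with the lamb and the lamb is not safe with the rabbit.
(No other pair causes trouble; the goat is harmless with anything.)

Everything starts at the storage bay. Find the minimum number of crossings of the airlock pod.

Counting alone: the engineer can take at most 1 across per trip to the lab module, so moving all 4 needs at least 4 loaded trips out, with a return between consecutive ones — at least 7 crossings.
The safety rule pushes this higher. Following every safe sequence of crossings, the most of the 4 that can be at the lab module as the airlock pod arrives there on crossing 7 is 3 — never all 4.
So no plan with fewer than 9 crossings exists, and this one achieves 9:
1. Engineer goes to the lab module with the lamb.
2. Engineer goes back to the storage bay alone.
3. Engineer goes to the lab module with the mouse.
4. Engineer goes back to the storage bay with the lamb.
5. Engineer goes to the lab module with the rabbit.
6. Engineer goes back to the storage bay alone.
7. Engineer goes to the lab module with the goat.
8. Engineer goes back to the storage bay alone.
9. Engineer goes to the lab module with the lamb.

9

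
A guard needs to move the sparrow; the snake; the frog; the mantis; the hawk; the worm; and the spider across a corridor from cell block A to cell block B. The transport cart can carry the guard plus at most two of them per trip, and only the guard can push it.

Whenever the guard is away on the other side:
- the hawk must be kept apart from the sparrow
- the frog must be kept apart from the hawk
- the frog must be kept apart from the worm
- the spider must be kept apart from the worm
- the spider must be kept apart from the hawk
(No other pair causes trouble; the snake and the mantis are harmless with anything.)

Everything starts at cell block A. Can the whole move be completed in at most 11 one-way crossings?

Yes — this plan uses 9 crossings (≤ 11):
1. Guard goes to cell block B with the hawk and the worm.  [cell block A: the frog, the mantis, the snake, the sparrow, the spider | cell block B: the hawk, the worm]
2. Guard goes back to cell block A alone.  [cell block A: the frog, the mantis, the snake, the sparrow, the spider | cell block B: the hawk, the worm]
3. Guard goes to cell block B with the sparrow.  [cell block A: the frog, the mantis, the snake, the spider | cell block B: the hawk, the sparrow, the worm]
4. Guard goes back to cell block A with the hawk.  [cell block A: the frog, the hawk, the mantis, the snake, the spider | cell block B: the sparrow, the worm]
5. Guard goes to cell block B with the frog and the spider.  [cell block A: the hawk, the mantis, the snake | cell block B: the frog, the sparrow, the spider, the worm]
6. Guard goes back to cell block A with the worm.  [cell block A: the hawk, the mantis, the snake, the worm | cell block B: the frog, the sparrow, the spider]
7. Guard goes to cell block B with the mantis and the snake.  [cell block A: the hawk, the worm | cell block B: the frog, the mantis, the snake, the sparrow, the spider]
8. Guard goes back to cell block A alone.  [cell block A: the hawk, the worm | cell block B: the frog, the mantis, the snake, the sparrow, the spider]
9. Guard goes to cell block B with the hawk and the worm.  [cell block A: — | cell block B: the frog, the hawk, the mantis, the snake, the sparrow, the spider, the worm]

Yes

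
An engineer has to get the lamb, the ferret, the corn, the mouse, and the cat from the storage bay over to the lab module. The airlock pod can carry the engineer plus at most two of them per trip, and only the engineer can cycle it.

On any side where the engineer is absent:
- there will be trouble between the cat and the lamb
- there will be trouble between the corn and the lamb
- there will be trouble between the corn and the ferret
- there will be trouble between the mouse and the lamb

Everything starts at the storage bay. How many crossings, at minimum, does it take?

Counting alone: the engineer can take at most 2 across per trip to the lab module, so moving all 5 needs at least 3 loaded trips out, with a return between consecutive ones — at least 5 crossings.
The plan below uses exactly 5 crossings, so it is optimal:
1. Engineer goes to the lab module with the ferret and the lamb.  [the storage bay: the cat, the corn, the mouse | the lab module: the ferret, the lamb]
2. Engineer goes back to the storage bay alone.  [the storage bay: the cat, the corn, the mouse | the lab module: the ferret, the lamb]
3. Engineer goes to the lab module with the cat and the mouse.  [the storage bay: the corn | the lab module: the cat, the ferret, the lamb, the mouse]
4. Engineer goes back to the storage bay with the lamb.  [the storage bay: the corn, the lamb | the lab module: the cat, the ferret, the mouse]
5. Engineer goes to the lab module with the corn and the lamb.  [the storage bay: — | the lab module: the cat, the corn, the ferret, the lamb, the mouse]

5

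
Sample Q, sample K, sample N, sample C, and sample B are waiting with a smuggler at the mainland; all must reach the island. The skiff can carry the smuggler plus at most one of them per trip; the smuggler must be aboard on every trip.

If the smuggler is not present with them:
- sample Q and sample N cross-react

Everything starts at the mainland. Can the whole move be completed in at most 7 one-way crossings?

No

Counting alone: the smuggler can take at most 1 across per trip to the island, so moving all 5 needs at least 5 loaded trips out, with a return between consecutive ones — at least 9 crossings.
Since 7 < 9, 7 crossings cannot be enough. (The shortest complete plan in fact takes 9:)
1. Smuggler goes to the island with sample Q.
2. Smuggler goes back to the mainland alone.
3. Smuggler goes to the island with sample K.
4. Smuggler goes back to the mainland alone.
5. Smuggler goes to the island with sample C.
6. Smuggler goes back to the mainland alone.
7. Smuggler goes to the island with sample B.
8. Smuggler goes back to the mainland alone.
9. Smuggler goes to the island with sample N.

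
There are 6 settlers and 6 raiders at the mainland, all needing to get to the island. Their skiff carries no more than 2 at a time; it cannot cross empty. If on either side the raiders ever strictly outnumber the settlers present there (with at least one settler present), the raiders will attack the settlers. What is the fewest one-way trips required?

Following every safe sequence of crossings from the start, the most of the 12 that can be at the island as the skiff arrives there on crossings 1, 3, 5, 7, 9 is 2, 3, 4, 5, 6 respectively; the best ever achieved is 6 of 12.
From crossing 11 on, no configuration arises that was not already reachable earlier: only 15 distinct safe configurations (who is on which side, and where the skiff is) can ever be reached, none of them has everyone across, and every continuation just revisits them. They are: 0 settlers + 0 raiders across (skiff back at the start); 0 settlers + 1 raider across (skiff there); 0 settlers + 1 raider across (skiff back at the start); 0 settlers + 2 raiders across (skiff there); 0 settlers + 2 raiders across (skiff back at the start); 0 settlers + 3 raiders across (skiff there); 0 settlers + 3 raiders across (skiff back at the start); 0 settlers + 4 raiders across (skiff there); 0 settlers + 4 raiders across (skiff back at the start); 0 settlers + 5 raiders across (skiff there); 0 settlers + 5 raiders across (skiff back at the start); 0 settlers + 6 raiders across (skiff there); 1 settler + 1 raider across (skiff there); 1 settler + 1 raider across (skiff back at the start); 2 settlers + 2 raiders across (skiff there). So no valid plan exists.

impossible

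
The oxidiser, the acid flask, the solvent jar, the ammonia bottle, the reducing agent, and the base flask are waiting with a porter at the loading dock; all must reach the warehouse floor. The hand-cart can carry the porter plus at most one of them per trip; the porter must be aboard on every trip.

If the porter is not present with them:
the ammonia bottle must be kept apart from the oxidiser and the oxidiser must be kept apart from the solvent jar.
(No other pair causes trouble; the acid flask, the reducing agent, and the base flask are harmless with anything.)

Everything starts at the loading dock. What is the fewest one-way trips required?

Counting alone: the porter can take at most 1 across per trip to the warehouse floor, so moving all 6 needs at least 6 loaded trips out, with a return between consecutive ones — at least 11 crossings.
The safety rule pushes this higher. Following every safe sequence of crossings, the most of the 6 that can be at the warehouse floor as the hand-cart arrives there on crossing 11 is 5 — never all 6.
So no plan with fewer than 13 crossings exists, and this one achieves 13:
1. Porter goes to the warehouse floor with the oxidiser.  [the loading dock: the acid flask, the ammonia bottle, the base flask, the reducing agent, the solvent jar | the warehouse floor: the oxidiser]
2. Porter goes back to the loading dock alone.  [the loading dock: the acid flask, the ammonia bottle, the base flask, the reducing agent, the solvent jar | the warehouse floor: the oxidiser]
3. Porter goes to the warehouse floor with the acid flask.  [the loading dock: the ammonia bottle, the base flask, the reducing agent, the solvent jar | the warehouse floor: the acid flask, the oxidiser]
4. Porter goes back to the loading dock alone.  [the loading dock: the ammonia bottle, the base flask, the reducing agent, the solvent jar | the warehouse floor: the acid flask, the oxidiser]
5. Porter goes to the warehouse floor with the solvent jar.  [the loading dock: the ammonia bottle, the base flask, the reducing agent | the warehouse floor: the acid flask, the oxidiser, the solvent jar]
6. Porter goes back to the loading dock with the oxidiser.  [the loading dock: the ammonia bottle, the base flask, the oxidiser, the reducing agent | the warehouse floor: the acid flask, the solvent jar]
7. Porter goes to the warehouse floor with the ammonia bottle.  [the loading dock: the base flask, the oxidiser, the reducing agent | the warehouse floor: the acid flask, the ammonia bottle, the solvent jar]
8. Porter goes back to the loading dock alone.  [the loading dock: the base flask, the oxidiser, the reducing agent | the warehouse floor: the acid flask, the ammonia bottle, the solvent jar]
9. Porter goes to the warehouse floor with the reducing agent.  [the loading dock: the base flask, the oxidiser | the warehouse floor: the acid flask, the ammonia bottle, the reducing agent, the solvent jar]
10. Porter goes back to the loading dock alone.  [the loading dock: the base flask, the oxidiser | the warehouse floor: the acid flask, the ammonia bottle, the reducing agent, the solvent jar]
11. Porter goes to the warehouse floor with the base flask.  [the loading dock: the oxidiser | the warehouse floor: the acid flask, the ammonia bottle, the base flask, the reducing agent, the solvent jar]
12. Porter goes back to the loading dock alone.  [the loading dock: the oxidiser | the warehouse floor: the acid flask, the ammonia bottle, the base flask, the reducing agent, the solvent jar]
13. Porter goes to the warehouse floor with the oxidiser.  [the loading dock: — | the warehouse floor: the acid flask, the ammonia bottle, the base flask, the oxidiser, the reducing agent, the solvent jar]

13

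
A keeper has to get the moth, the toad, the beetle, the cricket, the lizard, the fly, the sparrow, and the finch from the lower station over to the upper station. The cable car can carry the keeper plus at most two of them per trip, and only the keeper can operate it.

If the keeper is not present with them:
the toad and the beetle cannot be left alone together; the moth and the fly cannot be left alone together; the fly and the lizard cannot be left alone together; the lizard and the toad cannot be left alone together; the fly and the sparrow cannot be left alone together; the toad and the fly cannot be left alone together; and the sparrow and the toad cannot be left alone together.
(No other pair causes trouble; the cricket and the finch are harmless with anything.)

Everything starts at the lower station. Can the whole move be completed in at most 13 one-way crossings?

Yes — this plan uses 13 crossings (≤ 13):
1. Keeper goes to the upper station with the fly and the toad.
2. Keeper goes back to the lower station with the toad.
3. Keeper goes to the upper station with the moth and the toad.
4. Keeper goes back to the lower station with the fly.
5. Keeper goes to the upper station with the cricket and the fly.
6. Keeper goes back to the lower station with the fly.
7. Keeper goes to the upper station with the lizard and the sparrow.
8. Keeper goes back to the lower station with the toad.
9. Keeper goes to the upper station with the beetle and the toad.
10. Keeper goes back to the lower station with the toad.
11. Keeper goes to the upper station with the finch and the toad.
12. Keeper goes back to the lower station with the toad.
13. Keeper goes to the upper station with the fly and the toad.

Yes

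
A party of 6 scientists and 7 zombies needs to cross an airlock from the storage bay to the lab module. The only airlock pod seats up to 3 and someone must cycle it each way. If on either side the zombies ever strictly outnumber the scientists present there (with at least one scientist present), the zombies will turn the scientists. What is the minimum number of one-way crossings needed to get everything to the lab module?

The zombies already outnumber the scientists at the storage bay before anyone moves, so the starting position itself is disallowed.

impossible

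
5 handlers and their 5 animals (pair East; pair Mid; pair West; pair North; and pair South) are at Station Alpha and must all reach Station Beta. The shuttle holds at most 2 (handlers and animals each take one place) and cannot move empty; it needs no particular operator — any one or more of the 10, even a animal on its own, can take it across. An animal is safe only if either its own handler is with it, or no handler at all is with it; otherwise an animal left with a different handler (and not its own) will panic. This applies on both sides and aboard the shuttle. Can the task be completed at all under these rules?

Following every safe sequence of crossings from the start, the most of the 10 that can be at Station Beta as the shuttle arrives there on crossings 1, 3, 5, 7 is 2, 3, 4, 5 respectively; the best ever achieved is 5 of 10.
From crossing 9 on, no configuration arises that was not already reachable earlier: only 82 distinct safe configurations (who is on which side, and where the shuttle is) can ever be reached, none of them has everyone across, and every continuation just revisits them. So no valid plan exists.

No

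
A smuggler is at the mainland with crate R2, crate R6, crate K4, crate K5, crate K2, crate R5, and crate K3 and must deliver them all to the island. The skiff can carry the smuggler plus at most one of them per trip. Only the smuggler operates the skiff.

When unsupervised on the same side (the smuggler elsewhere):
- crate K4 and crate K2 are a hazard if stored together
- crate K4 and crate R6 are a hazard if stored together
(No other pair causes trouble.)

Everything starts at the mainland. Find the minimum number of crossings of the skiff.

Counting alone: the smuggler can take at most 1 across per trip to the island, so moving all 7 needs at least 7 loaded trips out, with a return between consecutive ones — at least 13 crossings.
The safety rule pushes this higher. Following every safe sequence of crossings, the most of the 7 that can be at the island as the skiff arrives there on crossing 13 is 6 — never all 7.
So no plan with fewer than 15 crossings exists, and this one achieves 15:
1. Smuggler goes to the island with crate K4.  [the mainland: crate K2, crate K3, crate K5, crate R2, crate R5, crate R6 | the island: crate K4]
2. Smuggler goes back to the mainland alone.  [the mainland: crate K2, crate K3, crate K5, crate R2, crate R5, crate R6 | the island: crate K4]
3. Smuggler goes to the island with crate R2.  [the mainland: crate K2, crate K3, crate K5, crate R5, crate R6 | the island: crate K4, crate R2]
4. Smuggler goes back to the mainland alone.  [the mainland: crate K2, crate K3, crate K5, crate R5, crate R6 | the island: crate K4, crate R2]
5. Smuggler goes to the island with crate R6.  [the mainland: crate K2, crate K3, crate K5, crate R5 | the island: crate K4, crate R2, crate R6]
6. Smuggler goes back to the mainland with crate K4.  [the mainland: crate K2, crate K3, crate K4, crate K5, crate R5 | the island: crate R2, crate R6]
7. Smuggler goes to the island with crate K2.  [the mainland: crate K3, crate K4, crate K5, crate R5 | the island: crate K2, crate R2, crate R6]
8. Smuggler goes back to the mainland alone.  [the mainland: crate K3, crate K4, crate K5, crate R5 | the island: crate K2, crate R2, crate R6]
9. Smuggler goes to the island with crate K5.  [the mainland: crate K3, crate K4, crate R5 | the island: crate K2, crate K5, crate R2, crate R6]
10. Smuggler goes back to the mainland alone.  [the mainland: crate K3, crate K4, crate R5 | the island: crate K2, crate K5, crate R2, crate R6]
11. Smuggler goes to the island with crate R5.  [the mainland: crate K3, crate K4 | the island: crate K2, crate K5, crate R2, crate R5, crate R6]
12. Smuggler goes back to the mainland alone.  [the mainland: crate K3, crate K4 | the island: crate K2, crate K5, crate R2, crate R5, crate R6]
13. Smuggler goes to the island with crate K3.  [the mainland: crate K4 | the island: crate K2, crate K3, crate K5, crate R2, crate R5, crate R6]
14. Smuggler goes back to the mainland alone.  [the mainland: crate K4 | the island: crate K2, crate K3, crate K5, crate R2, crate R5, crate R6]
15. Smuggler goes to the island with crate K4.  [the mainland: — | the island: crate K2, crate K3, crate K4, crate K5, crate R2, crate R5, crate R6]

15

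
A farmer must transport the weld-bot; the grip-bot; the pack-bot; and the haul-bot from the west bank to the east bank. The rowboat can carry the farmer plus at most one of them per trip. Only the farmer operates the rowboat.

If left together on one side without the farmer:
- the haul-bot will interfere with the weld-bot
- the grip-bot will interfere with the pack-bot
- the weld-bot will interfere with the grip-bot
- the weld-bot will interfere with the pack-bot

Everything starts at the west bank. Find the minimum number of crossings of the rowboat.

impossible

Whatever the first load, the items left behind include a forbidden pair without the farmer. No opening move is safe, so no plan exists.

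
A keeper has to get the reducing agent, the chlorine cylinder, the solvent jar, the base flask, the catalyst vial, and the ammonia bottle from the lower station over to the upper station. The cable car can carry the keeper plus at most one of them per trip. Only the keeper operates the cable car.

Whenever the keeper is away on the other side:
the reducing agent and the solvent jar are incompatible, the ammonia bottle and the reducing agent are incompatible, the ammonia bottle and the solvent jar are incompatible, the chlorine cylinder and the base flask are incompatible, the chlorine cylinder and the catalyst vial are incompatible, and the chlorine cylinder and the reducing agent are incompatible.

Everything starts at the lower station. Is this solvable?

Whatever the first load, the items left behind include a forbidden pair without the keeper. No opening move is safe, so no plan exists.

No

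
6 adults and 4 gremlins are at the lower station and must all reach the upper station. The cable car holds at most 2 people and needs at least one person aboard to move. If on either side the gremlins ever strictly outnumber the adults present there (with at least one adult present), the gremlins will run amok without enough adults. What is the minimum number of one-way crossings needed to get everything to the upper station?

Counting alone: each trip to the upper station takes at most 2 across and each return brings at least 1 back, so after t trips out (and t−1 returns) at most 2t − (t−1) of the 10 are across; that first reaches 10 at t = 9, so at least 17 crossings are needed.
The plan below uses exactly 17 crossings, so it is optimal:
1. 2 gremlins → the upper station.  (the lower station: 6A 2G; the upper station: 0A 2G)
2. 1 gremlin ← the lower station.  (the lower station: 6A 3G; the upper station: 0A 1G)
3. 2 gremlins → the upper station.  (the lower station: 6A 1G; the upper station: 0A 3G)
4. 1 gremlin ← the lower station.  (the lower station: 6A 2G; the upper station: 0A 2G)
5. 2 adults → the upper station.  (the lower station: 4A 2G; the upper station: 2A 2G)
6. 1 gremlin ← the lower station.  (the lower station: 4A 3G; the upper station: 2A 1G)
7. 1 adult and 1 gremlin → the upper station.  (the lower station: 3A 2G; the upper station: 3A 2G)
8. 1 gremlin ← the lower station.  (the lower station: 3A 3G; the upper station: 3A 1G)
9. 2 gremlins → the upper station.  (the lower station: 3A 1G; the upper station: 3A 3G)
10. 1 gremlin ← the lower station.  (the lower station: 3A 2G; the upper station: 3A 2G)
11. 1 adult and 1 gremlin → the upper station.  (the lower station: 2A 1G; the upper station: 4A 3G)
12. 1 gremlin ← the lower station.  (the lower station: 2A 2G; the upper station: 4A 2G)
13. 2 gremlins → the upper station.  (the lower station: 2A 0G; the upper station: 4A 4G)
14. 1 gremlin ← the lower station.  (the lower station: 2A 1G; the upper station: 4A 3G)
15. 1 adult and 1 gremlin → the upper station.  (the lower station: 1A 0G; the upper station: 5A 4G)
16. 1 gremlin ← the lower station.  (the lower station: 1A 1G; the upper station: 5A 3G)
17. 1 adult and 1 gremlin → the upper station.  (the lower station: 0A 0G; the upper station: 6A 4G)

17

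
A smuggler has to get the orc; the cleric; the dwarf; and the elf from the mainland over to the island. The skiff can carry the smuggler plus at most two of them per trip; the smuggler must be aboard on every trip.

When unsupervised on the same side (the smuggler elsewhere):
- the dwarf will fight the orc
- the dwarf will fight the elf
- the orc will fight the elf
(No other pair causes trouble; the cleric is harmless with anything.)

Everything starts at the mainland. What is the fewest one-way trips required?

5

Counting alone: the smuggler can take at most 2 across per trip to the island, so moving all 4 needs at least 2 loaded trips out, with a return between consecutive ones — at least 3 crossings.
The safety rule pushes this higher. Following every safe sequence of crossings, the most of the 4 that can be at the island as the skiff arrives there on crossing 3 is 3 — never all 4.
So no plan with fewer than 5 crossings exists, and this one achieves 5:
1. Smuggler goes to the island with the dwarf and the orc.  [the mainland: the cleric, the elf | the island: the dwarf, the orc]
2. Smuggler goes back to the mainland with the orc.  [the mainland: the cleric, the elf, the orc | the island: the dwarf]
3. Smuggler goes to the island with the cleric and the orc.  [the mainland: the elf | the island: the cleric, the dwarf, the orc]
4. Smuggler goes back to the mainland with the orc.  [the mainland: the elf, the orc | the island: the cleric, the dwarf]
5. Smuggler goes to the island with the elf and the orc.  [the mainland: — | the island: the cleric, the dwarf, the elf, the orc]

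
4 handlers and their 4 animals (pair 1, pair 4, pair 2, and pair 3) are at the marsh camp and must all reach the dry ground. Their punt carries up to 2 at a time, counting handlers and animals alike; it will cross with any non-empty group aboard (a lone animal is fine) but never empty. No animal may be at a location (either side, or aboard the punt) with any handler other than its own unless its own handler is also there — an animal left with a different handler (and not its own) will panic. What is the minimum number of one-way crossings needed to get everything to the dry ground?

impossible

Following every safe sequence of crossings from the start, the most of the 8 that can be at the dry ground as the punt arrives there on crossings 1, 3, 5 is 2, 3, 4 respectively; the best ever achieved is 4 of 8.
From crossing 7 on, no configuration arises that was not already reachable earlier: only 44 distinct safe configurations (who is on which side, and where the punt is) can ever be reached, none of them has everyone across, and every continuation just revisits them. So no valid plan exists.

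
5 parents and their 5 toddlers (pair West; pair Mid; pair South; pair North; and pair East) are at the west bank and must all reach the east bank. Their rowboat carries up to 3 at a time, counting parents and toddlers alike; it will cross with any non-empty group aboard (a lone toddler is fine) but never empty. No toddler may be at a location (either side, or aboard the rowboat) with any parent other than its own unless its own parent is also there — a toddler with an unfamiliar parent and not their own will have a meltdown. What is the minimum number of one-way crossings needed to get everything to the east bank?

Counting alone: each trip to the east bank takes at most 3 across and each return brings at least 1 back, so after t trips out (and t−1 returns) at most 3t − (t−1) of the 10 are across; that first reaches 10 at t = 5, so at least 9 crossings are needed.
The safety rule pushes this higher. Following every safe sequence of crossings, the most of the 10 that can be at the east bank as the rowboat arrives there on crossing 9 is 9 — never all 10.
So no plan with fewer than 11 crossings exists, and this one achieves 11:
1. parent West and toddler West cross → the east bank.
2. parent West crosses ← the west bank.
3. toddler Mid, toddler North, and toddler South cross → the east bank.
4. toddler West crosses ← the west bank.
5. parent Mid, parent North, and parent South cross → the east bank.
6. parent Mid and toddler Mid cross ← the west bank.
7. parent East, parent Mid, and parent West cross → the east bank.
8. toddler South crosses ← the west bank.
9. toddler Mid and toddler West cross → the east bank.
10. toddler West crosses ← the west bank.
11. toddler East, toddler South, and toddler West cross → the east bank.

11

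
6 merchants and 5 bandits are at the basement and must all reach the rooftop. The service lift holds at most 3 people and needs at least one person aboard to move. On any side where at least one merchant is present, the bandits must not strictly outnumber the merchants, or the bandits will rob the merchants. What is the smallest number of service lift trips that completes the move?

9

Counting alone: each trip to the rooftop takes at most 3 across and each return brings at least 1 back, so after t trips out (and t−1 returns) at most 3t − (t−1) of the 11 are across; that first reaches 11 at t = 5, so at least 9 crossings are needed.
The plan below uses exactly 9 crossings, so it is optimal:
1. 3 bandits → the rooftop.  (the basement: 6M 2B; the rooftop: 0M 3B)
2. 1 bandit ← the basement.  (the basement: 6M 3B; the rooftop: 0M 2B)
3. 3 merchants → the rooftop.  (the basement: 3M 3B; the rooftop: 3M 2B)
4. 1 merchant ← the basement.  (the basement: 4M 3B; the rooftop: 2M 2B)
5. 2 merchants and 1 bandit → the rooftop.  (the basement: 2M 2B; the rooftop: 4M 3B)
6. 1 merchant ← the basement.  (the basement: 3M 2B; the rooftop: 3M 3B)
7. 2 merchants and 1 bandit → the rooftop.  (the basement: 1M 1B; the rooftop: 5M 4B)
8. 1 merchant ← the basement.  (the basement: 2M 1B; the rooftop: 4M 4B)
9. 2 merchants and 1 bandit → the rooftop.  (the basement: 0M 0B; the rooftop: 6M 5B)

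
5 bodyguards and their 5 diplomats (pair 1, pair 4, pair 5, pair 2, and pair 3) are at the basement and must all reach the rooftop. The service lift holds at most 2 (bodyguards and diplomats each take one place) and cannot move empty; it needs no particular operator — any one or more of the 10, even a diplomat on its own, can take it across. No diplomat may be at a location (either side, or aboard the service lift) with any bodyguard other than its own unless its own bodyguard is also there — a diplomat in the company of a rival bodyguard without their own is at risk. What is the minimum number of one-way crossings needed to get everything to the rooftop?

Following every safe sequence of crossings from the start, the most of the 10 that can be at the rooftop as the service lift arrives there on crossings 1, 3, 5, 7 is 2, 3, 4, 5 respectively; the best ever achieved is 5 of 10.
From crossing 9 on, no configuration arises that was not already reachable earlier: only 82 distinct safe configurations (who is on which side, and where the service lift is) can ever be reached, none of them has everyone across, and every continuation just revisits them. So no valid plan exists.

impossible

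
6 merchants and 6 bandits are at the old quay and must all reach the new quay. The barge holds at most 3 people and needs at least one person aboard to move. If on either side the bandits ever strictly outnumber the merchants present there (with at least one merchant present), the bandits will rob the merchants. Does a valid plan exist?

No

Following every safe sequence of crossings from the start, the most of the 12 that can be at the new quay as the barge arrives there on crossings 1, 3, 5 is 3, 5, 6 respectively; the best ever achieved is 6 of 12.
From crossing 7 on, no configuration arises that was not already reachable earlier: only 17 distinct safe configurations (who is on which side, and where the barge is) can ever be reached, none of them has everyone across, and every continuation just revisits them. They are: 0 merchants + 0 bandits across (barge back at the start); 0 merchants + 1 bandit across (barge there); 0 merchants + 1 bandit across (barge back at the start); 0 merchants + 2 bandits across (barge there); 0 merchants + 2 bandits across (barge back at the start); 0 merchants + 3 bandits across (barge there); 0 merchants + 3 bandits across (barge back at the start); 0 merchants + 4 bandits across (barge there); 0 merchants + 4 bandits across (barge back at the start); 0 merchants + 5 bandits across (barge there); 0 merchants + 5 bandits across (barge back at the start); 0 merchants + 6 bandits across (barge there); 1 merchant + 1 bandit across (barge there); 1 merchant + 1 bandit across (barge back at the start); 2 merchants + 2 bandits across (barge there); 2 merchants + 2 bandits across (barge back at the start); 3 merchants + 3 bandits across (barge there). So no valid plan exists.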